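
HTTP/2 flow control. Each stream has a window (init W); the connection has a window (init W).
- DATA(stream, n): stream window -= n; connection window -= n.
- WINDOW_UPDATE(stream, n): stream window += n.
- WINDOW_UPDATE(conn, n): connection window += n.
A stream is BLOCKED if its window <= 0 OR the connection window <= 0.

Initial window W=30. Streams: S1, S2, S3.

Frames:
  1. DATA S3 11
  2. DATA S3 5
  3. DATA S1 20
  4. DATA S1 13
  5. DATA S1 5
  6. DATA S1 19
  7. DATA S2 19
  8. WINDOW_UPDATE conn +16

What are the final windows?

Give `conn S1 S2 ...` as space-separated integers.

Op 1: conn=19 S1=30 S2=30 S3=19 blocked=[]
Op 2: conn=14 S1=30 S2=30 S3=14 blocked=[]
Op 3: conn=-6 S1=10 S2=30 S3=14 blocked=[1, 2, 3]
Op 4: conn=-19 S1=-3 S2=30 S3=14 blocked=[1, 2, 3]
Op 5: conn=-24 S1=-8 S2=30 S3=14 blocked=[1, 2, 3]
Op 6: conn=-43 S1=-27 S2=30 S3=14 blocked=[1, 2, 3]
Op 7: conn=-62 S1=-27 S2=11 S3=14 blocked=[1, 2, 3]
Op 8: conn=-46 S1=-27 S2=11 S3=14 blocked=[1, 2, 3]

Answer: -46 -27 11 14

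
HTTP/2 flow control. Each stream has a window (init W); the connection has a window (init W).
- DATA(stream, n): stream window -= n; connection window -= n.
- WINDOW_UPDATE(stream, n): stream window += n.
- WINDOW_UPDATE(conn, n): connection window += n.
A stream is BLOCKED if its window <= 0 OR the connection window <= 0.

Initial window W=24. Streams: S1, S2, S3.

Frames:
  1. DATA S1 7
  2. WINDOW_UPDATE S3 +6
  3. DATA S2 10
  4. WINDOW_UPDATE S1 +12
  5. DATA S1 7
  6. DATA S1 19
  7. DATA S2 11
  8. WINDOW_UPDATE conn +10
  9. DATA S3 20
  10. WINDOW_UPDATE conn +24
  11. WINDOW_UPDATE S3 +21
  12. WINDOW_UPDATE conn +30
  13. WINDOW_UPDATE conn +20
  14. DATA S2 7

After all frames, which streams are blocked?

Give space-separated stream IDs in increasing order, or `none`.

Answer: S2

Derivation:
Op 1: conn=17 S1=17 S2=24 S3=24 blocked=[]
Op 2: conn=17 S1=17 S2=24 S3=30 blocked=[]
Op 3: conn=7 S1=17 S2=14 S3=30 blocked=[]
Op 4: conn=7 S1=29 S2=14 S3=30 blocked=[]
Op 5: conn=0 S1=22 S2=14 S3=30 blocked=[1, 2, 3]
Op 6: conn=-19 S1=3 S2=14 S3=30 blocked=[1, 2, 3]
Op 7: conn=-30 S1=3 S2=3 S3=30 blocked=[1, 2, 3]
Op 8: conn=-20 S1=3 S2=3 S3=30 blocked=[1, 2, 3]
Op 9: conn=-40 S1=3 S2=3 S3=10 blocked=[1, 2, 3]
Op 10: conn=-16 S1=3 S2=3 S3=10 blocked=[1, 2, 3]
Op 11: conn=-16 S1=3 S2=3 S3=31 blocked=[1, 2, 3]
Op 12: conn=14 S1=3 S2=3 S3=31 blocked=[]
Op 13: conn=34 S1=3 S2=3 S3=31 blocked=[]
Op 14: conn=27 S1=3 S2=-4 S3=31 blocked=[2]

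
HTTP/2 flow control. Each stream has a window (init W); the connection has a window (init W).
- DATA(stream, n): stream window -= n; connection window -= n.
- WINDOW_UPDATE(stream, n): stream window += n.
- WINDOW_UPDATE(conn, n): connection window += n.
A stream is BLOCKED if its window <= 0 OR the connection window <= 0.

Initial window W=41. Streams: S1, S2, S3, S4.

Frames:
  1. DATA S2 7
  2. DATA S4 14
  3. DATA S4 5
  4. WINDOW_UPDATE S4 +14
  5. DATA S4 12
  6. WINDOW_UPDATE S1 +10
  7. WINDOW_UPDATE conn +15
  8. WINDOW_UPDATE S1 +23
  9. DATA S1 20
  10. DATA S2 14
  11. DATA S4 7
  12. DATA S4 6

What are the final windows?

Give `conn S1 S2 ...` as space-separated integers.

Op 1: conn=34 S1=41 S2=34 S3=41 S4=41 blocked=[]
Op 2: conn=20 S1=41 S2=34 S3=41 S4=27 blocked=[]
Op 3: conn=15 S1=41 S2=34 S3=41 S4=22 blocked=[]
Op 4: conn=15 S1=41 S2=34 S3=41 S4=36 blocked=[]
Op 5: conn=3 S1=41 S2=34 S3=41 S4=24 blocked=[]
Op 6: conn=3 S1=51 S2=34 S3=41 S4=24 blocked=[]
Op 7: conn=18 S1=51 S2=34 S3=41 S4=24 blocked=[]
Op 8: conn=18 S1=74 S2=34 S3=41 S4=24 blocked=[]
Op 9: conn=-2 S1=54 S2=34 S3=41 S4=24 blocked=[1, 2, 3, 4]
Op 10: conn=-16 S1=54 S2=20 S3=41 S4=24 blocked=[1, 2, 3, 4]
Op 11: conn=-23 S1=54 S2=20 S3=41 S4=17 blocked=[1, 2, 3, 4]
Op 12: conn=-29 S1=54 S2=20 S3=41 S4=11 blocked=[1, 2, 3, 4]

Answer: -29 54 20 41 11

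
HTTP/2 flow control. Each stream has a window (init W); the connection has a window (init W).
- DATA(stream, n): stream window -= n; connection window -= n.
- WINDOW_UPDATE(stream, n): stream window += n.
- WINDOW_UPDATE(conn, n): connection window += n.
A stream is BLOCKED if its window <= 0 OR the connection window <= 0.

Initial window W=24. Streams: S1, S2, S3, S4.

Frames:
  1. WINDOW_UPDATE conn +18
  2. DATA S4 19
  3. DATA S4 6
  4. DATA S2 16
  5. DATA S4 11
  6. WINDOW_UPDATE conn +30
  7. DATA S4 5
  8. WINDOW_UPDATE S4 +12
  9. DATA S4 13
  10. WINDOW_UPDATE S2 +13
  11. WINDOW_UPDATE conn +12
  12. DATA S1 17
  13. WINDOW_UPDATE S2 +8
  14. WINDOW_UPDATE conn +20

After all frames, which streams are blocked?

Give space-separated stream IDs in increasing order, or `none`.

Answer: S4

Derivation:
Op 1: conn=42 S1=24 S2=24 S3=24 S4=24 blocked=[]
Op 2: conn=23 S1=24 S2=24 S3=24 S4=5 blocked=[]
Op 3: conn=17 S1=24 S2=24 S3=24 S4=-1 blocked=[4]
Op 4: conn=1 S1=24 S2=8 S3=24 S4=-1 blocked=[4]
Op 5: conn=-10 S1=24 S2=8 S3=24 S4=-12 blocked=[1, 2, 3, 4]
Op 6: conn=20 S1=24 S2=8 S3=24 S4=-12 blocked=[4]
Op 7: conn=15 S1=24 S2=8 S3=24 S4=-17 blocked=[4]
Op 8: conn=15 S1=24 S2=8 S3=24 S4=-5 blocked=[4]
Op 9: conn=2 S1=24 S2=8 S3=24 S4=-18 blocked=[4]
Op 10: conn=2 S1=24 S2=21 S3=24 S4=-18 blocked=[4]
Op 11: conn=14 S1=24 S2=21 S3=24 S4=-18 blocked=[4]
Op 12: conn=-3 S1=7 S2=21 S3=24 S4=-18 blocked=[1, 2, 3, 4]
Op 13: conn=-3 S1=7 S2=29 S3=24 S4=-18 blocked=[1, 2, 3, 4]
Op 14: conn=17 S1=7 S2=29 S3=24 S4=-18 blocked=[4]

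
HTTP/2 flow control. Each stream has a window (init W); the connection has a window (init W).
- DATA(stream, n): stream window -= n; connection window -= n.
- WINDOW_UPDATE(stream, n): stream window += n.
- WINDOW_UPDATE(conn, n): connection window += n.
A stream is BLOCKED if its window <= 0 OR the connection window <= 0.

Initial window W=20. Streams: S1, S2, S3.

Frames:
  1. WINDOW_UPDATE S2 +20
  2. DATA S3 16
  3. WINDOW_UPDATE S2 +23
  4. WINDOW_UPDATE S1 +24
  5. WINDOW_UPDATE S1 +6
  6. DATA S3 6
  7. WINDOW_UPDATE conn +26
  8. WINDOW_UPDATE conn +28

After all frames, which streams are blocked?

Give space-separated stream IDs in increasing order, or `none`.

Answer: S3

Derivation:
Op 1: conn=20 S1=20 S2=40 S3=20 blocked=[]
Op 2: conn=4 S1=20 S2=40 S3=4 blocked=[]
Op 3: conn=4 S1=20 S2=63 S3=4 blocked=[]
Op 4: conn=4 S1=44 S2=63 S3=4 blocked=[]
Op 5: conn=4 S1=50 S2=63 S3=4 blocked=[]
Op 6: conn=-2 S1=50 S2=63 S3=-2 blocked=[1, 2, 3]
Op 7: conn=24 S1=50 S2=63 S3=-2 blocked=[3]
Op 8: conn=52 S1=50 S2=63 S3=-2 blocked=[3]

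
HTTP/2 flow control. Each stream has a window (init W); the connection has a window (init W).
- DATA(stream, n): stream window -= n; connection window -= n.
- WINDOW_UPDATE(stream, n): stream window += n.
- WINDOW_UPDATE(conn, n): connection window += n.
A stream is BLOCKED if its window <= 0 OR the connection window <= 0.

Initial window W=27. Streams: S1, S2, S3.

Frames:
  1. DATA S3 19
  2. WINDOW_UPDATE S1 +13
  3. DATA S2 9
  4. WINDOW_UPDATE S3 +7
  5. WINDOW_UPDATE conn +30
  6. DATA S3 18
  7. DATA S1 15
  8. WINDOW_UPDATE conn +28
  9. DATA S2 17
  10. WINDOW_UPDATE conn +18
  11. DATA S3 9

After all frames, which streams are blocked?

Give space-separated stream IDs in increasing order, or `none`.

Answer: S3

Derivation:
Op 1: conn=8 S1=27 S2=27 S3=8 blocked=[]
Op 2: conn=8 S1=40 S2=27 S3=8 blocked=[]
Op 3: conn=-1 S1=40 S2=18 S3=8 blocked=[1, 2, 3]
Op 4: conn=-1 S1=40 S2=18 S3=15 blocked=[1, 2, 3]
Op 5: conn=29 S1=40 S2=18 S3=15 blocked=[]
Op 6: conn=11 S1=40 S2=18 S3=-3 blocked=[3]
Op 7: conn=-4 S1=25 S2=18 S3=-3 blocked=[1, 2, 3]
Op 8: conn=24 S1=25 S2=18 S3=-3 blocked=[3]
Op 9: conn=7 S1=25 S2=1 S3=-3 blocked=[3]
Op 10: conn=25 S1=25 S2=1 S3=-3 blocked=[3]
Op 11: conn=16 S1=25 S2=1 S3=-12 blocked=[3]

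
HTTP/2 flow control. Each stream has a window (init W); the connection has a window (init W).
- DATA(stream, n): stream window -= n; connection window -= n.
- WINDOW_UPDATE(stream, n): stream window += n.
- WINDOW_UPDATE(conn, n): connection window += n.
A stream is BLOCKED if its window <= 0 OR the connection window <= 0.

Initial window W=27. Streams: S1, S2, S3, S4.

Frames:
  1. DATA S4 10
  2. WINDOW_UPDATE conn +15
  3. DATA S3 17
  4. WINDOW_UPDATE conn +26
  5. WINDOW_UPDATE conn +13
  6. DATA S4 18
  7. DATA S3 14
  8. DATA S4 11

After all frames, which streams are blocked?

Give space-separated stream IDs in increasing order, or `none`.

Answer: S3 S4

Derivation:
Op 1: conn=17 S1=27 S2=27 S3=27 S4=17 blocked=[]
Op 2: conn=32 S1=27 S2=27 S3=27 S4=17 blocked=[]
Op 3: conn=15 S1=27 S2=27 S3=10 S4=17 blocked=[]
Op 4: conn=41 S1=27 S2=27 S3=10 S4=17 blocked=[]
Op 5: conn=54 S1=27 S2=27 S3=10 S4=17 blocked=[]
Op 6: conn=36 S1=27 S2=27 S3=10 S4=-1 blocked=[4]
Op 7: conn=22 S1=27 S2=27 S3=-4 S4=-1 blocked=[3, 4]
Op 8: conn=11 S1=27 S2=27 S3=-4 S4=-12 blocked=[3, 4]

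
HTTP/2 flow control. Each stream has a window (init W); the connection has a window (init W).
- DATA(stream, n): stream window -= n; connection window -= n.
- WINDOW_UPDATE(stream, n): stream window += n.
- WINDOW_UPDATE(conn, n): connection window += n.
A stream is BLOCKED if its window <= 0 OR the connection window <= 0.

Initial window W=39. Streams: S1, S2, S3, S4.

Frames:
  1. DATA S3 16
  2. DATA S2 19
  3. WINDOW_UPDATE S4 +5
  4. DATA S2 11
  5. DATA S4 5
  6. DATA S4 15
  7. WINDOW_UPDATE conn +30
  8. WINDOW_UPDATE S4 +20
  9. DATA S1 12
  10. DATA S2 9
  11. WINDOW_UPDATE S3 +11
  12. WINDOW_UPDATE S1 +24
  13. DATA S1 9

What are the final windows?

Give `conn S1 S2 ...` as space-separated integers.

Answer: -27 42 0 34 44

Derivation:
Op 1: conn=23 S1=39 S2=39 S3=23 S4=39 blocked=[]
Op 2: conn=4 S1=39 S2=20 S3=23 S4=39 blocked=[]
Op 3: conn=4 S1=39 S2=20 S3=23 S4=44 blocked=[]
Op 4: conn=-7 S1=39 S2=9 S3=23 S4=44 blocked=[1, 2, 3, 4]
Op 5: conn=-12 S1=39 S2=9 S3=23 S4=39 blocked=[1, 2, 3, 4]
Op 6: conn=-27 S1=39 S2=9 S3=23 S4=24 blocked=[1, 2, 3, 4]
Op 7: conn=3 S1=39 S2=9 S3=23 S4=24 blocked=[]
Op 8: conn=3 S1=39 S2=9 S3=23 S4=44 blocked=[]
Op 9: conn=-9 S1=27 S2=9 S3=23 S4=44 blocked=[1, 2, 3, 4]
Op 10: conn=-18 S1=27 S2=0 S3=23 S4=44 blocked=[1, 2, 3, 4]
Op 11: conn=-18 S1=27 S2=0 S3=34 S4=44 blocked=[1, 2, 3, 4]
Op 12: conn=-18 S1=51 S2=0 S3=34 S4=44 blocked=[1, 2, 3, 4]
Op 13: conn=-27 S1=42 S2=0 S3=34 S4=44 blocked=[1, 2, 3, 4]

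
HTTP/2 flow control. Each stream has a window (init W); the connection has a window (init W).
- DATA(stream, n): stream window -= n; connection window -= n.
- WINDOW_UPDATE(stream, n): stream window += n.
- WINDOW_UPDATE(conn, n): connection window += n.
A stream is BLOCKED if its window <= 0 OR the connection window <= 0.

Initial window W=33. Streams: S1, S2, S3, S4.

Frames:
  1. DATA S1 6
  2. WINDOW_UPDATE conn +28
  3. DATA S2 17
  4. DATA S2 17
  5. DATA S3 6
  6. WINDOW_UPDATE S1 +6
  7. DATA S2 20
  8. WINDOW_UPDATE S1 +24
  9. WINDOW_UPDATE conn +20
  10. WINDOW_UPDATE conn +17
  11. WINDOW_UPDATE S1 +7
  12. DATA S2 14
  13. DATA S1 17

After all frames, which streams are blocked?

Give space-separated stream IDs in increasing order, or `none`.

Op 1: conn=27 S1=27 S2=33 S3=33 S4=33 blocked=[]
Op 2: conn=55 S1=27 S2=33 S3=33 S4=33 blocked=[]
Op 3: conn=38 S1=27 S2=16 S3=33 S4=33 blocked=[]
Op 4: conn=21 S1=27 S2=-1 S3=33 S4=33 blocked=[2]
Op 5: conn=15 S1=27 S2=-1 S3=27 S4=33 blocked=[2]
Op 6: conn=15 S1=33 S2=-1 S3=27 S4=33 blocked=[2]
Op 7: conn=-5 S1=33 S2=-21 S3=27 S4=33 blocked=[1, 2, 3, 4]
Op 8: conn=-5 S1=57 S2=-21 S3=27 S4=33 blocked=[1, 2, 3, 4]
Op 9: conn=15 S1=57 S2=-21 S3=27 S4=33 blocked=[2]
Op 10: conn=32 S1=57 S2=-21 S3=27 S4=33 blocked=[2]
Op 11: conn=32 S1=64 S2=-21 S3=27 S4=33 blocked=[2]
Op 12: conn=18 S1=64 S2=-35 S3=27 S4=33 blocked=[2]
Op 13: conn=1 S1=47 S2=-35 S3=27 S4=33 blocked=[2]

Answer: S2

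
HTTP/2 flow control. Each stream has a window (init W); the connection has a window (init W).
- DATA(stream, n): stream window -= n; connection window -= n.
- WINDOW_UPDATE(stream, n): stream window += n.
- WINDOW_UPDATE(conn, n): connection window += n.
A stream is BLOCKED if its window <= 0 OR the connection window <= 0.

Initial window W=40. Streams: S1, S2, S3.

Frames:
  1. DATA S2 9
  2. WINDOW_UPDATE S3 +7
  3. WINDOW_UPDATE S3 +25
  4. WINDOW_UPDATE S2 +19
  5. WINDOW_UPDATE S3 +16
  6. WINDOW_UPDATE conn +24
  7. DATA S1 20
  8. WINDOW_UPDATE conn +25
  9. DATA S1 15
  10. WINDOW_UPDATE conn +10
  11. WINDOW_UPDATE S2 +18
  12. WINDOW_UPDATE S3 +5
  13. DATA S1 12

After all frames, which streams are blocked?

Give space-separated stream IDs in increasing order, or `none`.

Op 1: conn=31 S1=40 S2=31 S3=40 blocked=[]
Op 2: conn=31 S1=40 S2=31 S3=47 blocked=[]
Op 3: conn=31 S1=40 S2=31 S3=72 blocked=[]
Op 4: conn=31 S1=40 S2=50 S3=72 blocked=[]
Op 5: conn=31 S1=40 S2=50 S3=88 blocked=[]
Op 6: conn=55 S1=40 S2=50 S3=88 blocked=[]
Op 7: conn=35 S1=20 S2=50 S3=88 blocked=[]
Op 8: conn=60 S1=20 S2=50 S3=88 blocked=[]
Op 9: conn=45 S1=5 S2=50 S3=88 blocked=[]
Op 10: conn=55 S1=5 S2=50 S3=88 blocked=[]
Op 11: conn=55 S1=5 S2=68 S3=88 blocked=[]
Op 12: conn=55 S1=5 S2=68 S3=93 blocked=[]
Op 13: conn=43 S1=-7 S2=68 S3=93 blocked=[1]

Answer: S1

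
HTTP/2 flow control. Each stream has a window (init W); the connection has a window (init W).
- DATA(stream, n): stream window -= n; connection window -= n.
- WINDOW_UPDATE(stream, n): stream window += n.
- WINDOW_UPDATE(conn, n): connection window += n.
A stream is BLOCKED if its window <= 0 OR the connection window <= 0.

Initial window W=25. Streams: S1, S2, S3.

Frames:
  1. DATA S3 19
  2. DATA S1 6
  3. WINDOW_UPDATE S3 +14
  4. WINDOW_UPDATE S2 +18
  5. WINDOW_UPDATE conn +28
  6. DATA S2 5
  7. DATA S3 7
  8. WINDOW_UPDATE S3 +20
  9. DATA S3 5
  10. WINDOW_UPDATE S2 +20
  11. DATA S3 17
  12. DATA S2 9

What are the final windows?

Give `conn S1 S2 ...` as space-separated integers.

Answer: -15 19 49 11

Derivation:
Op 1: conn=6 S1=25 S2=25 S3=6 blocked=[]
Op 2: conn=0 S1=19 S2=25 S3=6 blocked=[1, 2, 3]
Op 3: conn=0 S1=19 S2=25 S3=20 blocked=[1, 2, 3]
Op 4: conn=0 S1=19 S2=43 S3=20 blocked=[1, 2, 3]
Op 5: conn=28 S1=19 S2=43 S3=20 blocked=[]
Op 6: conn=23 S1=19 S2=38 S3=20 blocked=[]
Op 7: conn=16 S1=19 S2=38 S3=13 blocked=[]
Op 8: conn=16 S1=19 S2=38 S3=33 blocked=[]
Op 9: conn=11 S1=19 S2=38 S3=28 blocked=[]
Op 10: conn=11 S1=19 S2=58 S3=28 blocked=[]
Op 11: conn=-6 S1=19 S2=58 S3=11 blocked=[1, 2, 3]
Op 12: conn=-15 S1=19 S2=49 S3=11 blocked=[1, 2, 3]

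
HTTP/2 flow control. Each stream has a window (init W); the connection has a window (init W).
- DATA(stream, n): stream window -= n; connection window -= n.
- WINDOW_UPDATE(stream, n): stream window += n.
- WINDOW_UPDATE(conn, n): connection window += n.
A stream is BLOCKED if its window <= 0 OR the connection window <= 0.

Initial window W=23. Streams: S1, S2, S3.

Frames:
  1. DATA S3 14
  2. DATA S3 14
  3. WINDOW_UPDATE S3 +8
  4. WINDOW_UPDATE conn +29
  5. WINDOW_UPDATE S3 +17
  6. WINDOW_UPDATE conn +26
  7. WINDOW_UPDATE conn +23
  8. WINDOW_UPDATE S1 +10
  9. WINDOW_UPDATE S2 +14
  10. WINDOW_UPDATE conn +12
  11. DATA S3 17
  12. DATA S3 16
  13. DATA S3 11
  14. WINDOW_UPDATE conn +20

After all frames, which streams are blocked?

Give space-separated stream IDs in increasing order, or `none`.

Op 1: conn=9 S1=23 S2=23 S3=9 blocked=[]
Op 2: conn=-5 S1=23 S2=23 S3=-5 blocked=[1, 2, 3]
Op 3: conn=-5 S1=23 S2=23 S3=3 blocked=[1, 2, 3]
Op 4: conn=24 S1=23 S2=23 S3=3 blocked=[]
Op 5: conn=24 S1=23 S2=23 S3=20 blocked=[]
Op 6: conn=50 S1=23 S2=23 S3=20 blocked=[]
Op 7: conn=73 S1=23 S2=23 S3=20 blocked=[]
Op 8: conn=73 S1=33 S2=23 S3=20 blocked=[]
Op 9: conn=73 S1=33 S2=37 S3=20 blocked=[]
Op 10: conn=85 S1=33 S2=37 S3=20 blocked=[]
Op 11: conn=68 S1=33 S2=37 S3=3 blocked=[]
Op 12: conn=52 S1=33 S2=37 S3=-13 blocked=[3]
Op 13: conn=41 S1=33 S2=37 S3=-24 blocked=[3]
Op 14: conn=61 S1=33 S2=37 S3=-24 blocked=[3]

Answer: S3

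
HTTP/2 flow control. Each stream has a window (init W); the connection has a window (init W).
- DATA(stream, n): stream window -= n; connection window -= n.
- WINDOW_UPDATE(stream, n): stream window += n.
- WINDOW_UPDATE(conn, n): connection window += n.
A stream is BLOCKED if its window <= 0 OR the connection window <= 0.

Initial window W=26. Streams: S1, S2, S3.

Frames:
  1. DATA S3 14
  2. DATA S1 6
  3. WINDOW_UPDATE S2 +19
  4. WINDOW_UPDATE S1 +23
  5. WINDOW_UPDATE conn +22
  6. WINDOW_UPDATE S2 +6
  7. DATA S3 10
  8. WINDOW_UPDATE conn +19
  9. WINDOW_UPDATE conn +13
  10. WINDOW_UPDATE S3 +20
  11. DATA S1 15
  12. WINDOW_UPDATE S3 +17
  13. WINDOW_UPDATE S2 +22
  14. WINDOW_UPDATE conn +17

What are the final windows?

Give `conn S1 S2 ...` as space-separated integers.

Op 1: conn=12 S1=26 S2=26 S3=12 blocked=[]
Op 2: conn=6 S1=20 S2=26 S3=12 blocked=[]
Op 3: conn=6 S1=20 S2=45 S3=12 blocked=[]
Op 4: conn=6 S1=43 S2=45 S3=12 blocked=[]
Op 5: conn=28 S1=43 S2=45 S3=12 blocked=[]
Op 6: conn=28 S1=43 S2=51 S3=12 blocked=[]
Op 7: conn=18 S1=43 S2=51 S3=2 blocked=[]
Op 8: conn=37 S1=43 S2=51 S3=2 blocked=[]
Op 9: conn=50 S1=43 S2=51 S3=2 blocked=[]
Op 10: conn=50 S1=43 S2=51 S3=22 blocked=[]
Op 11: conn=35 S1=28 S2=51 S3=22 blocked=[]
Op 12: conn=35 S1=28 S2=51 S3=39 blocked=[]
Op 13: conn=35 S1=28 S2=73 S3=39 blocked=[]
Op 14: conn=52 S1=28 S2=73 S3=39 blocked=[]

Answer: 52 28 73 39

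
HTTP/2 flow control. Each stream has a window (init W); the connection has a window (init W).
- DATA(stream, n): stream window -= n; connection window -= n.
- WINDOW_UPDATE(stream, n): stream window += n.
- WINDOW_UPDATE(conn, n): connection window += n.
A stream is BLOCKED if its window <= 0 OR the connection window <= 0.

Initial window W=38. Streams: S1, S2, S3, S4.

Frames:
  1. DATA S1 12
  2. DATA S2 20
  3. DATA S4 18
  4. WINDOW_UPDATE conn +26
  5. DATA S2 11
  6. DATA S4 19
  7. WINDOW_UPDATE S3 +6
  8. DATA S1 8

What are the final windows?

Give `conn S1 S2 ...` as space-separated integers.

Answer: -24 18 7 44 1

Derivation:
Op 1: conn=26 S1=26 S2=38 S3=38 S4=38 blocked=[]
Op 2: conn=6 S1=26 S2=18 S3=38 S4=38 blocked=[]
Op 3: conn=-12 S1=26 S2=18 S3=38 S4=20 blocked=[1, 2, 3, 4]
Op 4: conn=14 S1=26 S2=18 S3=38 S4=20 blocked=[]
Op 5: conn=3 S1=26 S2=7 S3=38 S4=20 blocked=[]
Op 6: conn=-16 S1=26 S2=7 S3=38 S4=1 blocked=[1, 2, 3, 4]
Op 7: conn=-16 S1=26 S2=7 S3=44 S4=1 blocked=[1, 2, 3, 4]
Op 8: conn=-24 S1=18 S2=7 S3=44 S4=1 blocked=[1, 2, 3, 4]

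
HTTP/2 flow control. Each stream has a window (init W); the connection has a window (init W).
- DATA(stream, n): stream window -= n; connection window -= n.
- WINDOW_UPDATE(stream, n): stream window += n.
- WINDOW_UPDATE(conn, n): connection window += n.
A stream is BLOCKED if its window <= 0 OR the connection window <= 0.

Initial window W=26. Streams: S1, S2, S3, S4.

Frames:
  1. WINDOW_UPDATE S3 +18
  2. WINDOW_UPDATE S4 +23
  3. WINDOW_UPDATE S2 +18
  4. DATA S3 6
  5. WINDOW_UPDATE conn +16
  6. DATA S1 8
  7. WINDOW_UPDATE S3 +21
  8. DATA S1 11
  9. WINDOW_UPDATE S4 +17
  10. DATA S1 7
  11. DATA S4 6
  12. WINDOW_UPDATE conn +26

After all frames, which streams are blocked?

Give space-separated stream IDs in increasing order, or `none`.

Answer: S1

Derivation:
Op 1: conn=26 S1=26 S2=26 S3=44 S4=26 blocked=[]
Op 2: conn=26 S1=26 S2=26 S3=44 S4=49 blocked=[]
Op 3: conn=26 S1=26 S2=44 S3=44 S4=49 blocked=[]
Op 4: conn=20 S1=26 S2=44 S3=38 S4=49 blocked=[]
Op 5: conn=36 S1=26 S2=44 S3=38 S4=49 blocked=[]
Op 6: conn=28 S1=18 S2=44 S3=38 S4=49 blocked=[]
Op 7: conn=28 S1=18 S2=44 S3=59 S4=49 blocked=[]
Op 8: conn=17 S1=7 S2=44 S3=59 S4=49 blocked=[]
Op 9: conn=17 S1=7 S2=44 S3=59 S4=66 blocked=[]
Op 10: conn=10 S1=0 S2=44 S3=59 S4=66 blocked=[1]
Op 11: conn=4 S1=0 S2=44 S3=59 S4=60 blocked=[1]
Op 12: conn=30 S1=0 S2=44 S3=59 S4=60 blocked=[1]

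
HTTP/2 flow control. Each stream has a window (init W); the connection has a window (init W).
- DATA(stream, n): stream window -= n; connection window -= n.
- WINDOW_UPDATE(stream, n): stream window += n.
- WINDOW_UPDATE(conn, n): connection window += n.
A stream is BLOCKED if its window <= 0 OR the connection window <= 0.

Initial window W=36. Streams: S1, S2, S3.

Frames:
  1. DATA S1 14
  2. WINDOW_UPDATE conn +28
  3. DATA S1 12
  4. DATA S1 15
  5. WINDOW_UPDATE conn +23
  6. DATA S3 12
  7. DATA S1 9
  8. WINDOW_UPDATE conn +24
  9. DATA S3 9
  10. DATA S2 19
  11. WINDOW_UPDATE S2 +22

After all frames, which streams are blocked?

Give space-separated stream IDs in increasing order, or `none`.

Answer: S1

Derivation:
Op 1: conn=22 S1=22 S2=36 S3=36 blocked=[]
Op 2: conn=50 S1=22 S2=36 S3=36 blocked=[]
Op 3: conn=38 S1=10 S2=36 S3=36 blocked=[]
Op 4: conn=23 S1=-5 S2=36 S3=36 blocked=[1]
Op 5: conn=46 S1=-5 S2=36 S3=36 blocked=[1]
Op 6: conn=34 S1=-5 S2=36 S3=24 blocked=[1]
Op 7: conn=25 S1=-14 S2=36 S3=24 blocked=[1]
Op 8: conn=49 S1=-14 S2=36 S3=24 blocked=[1]
Op 9: conn=40 S1=-14 S2=36 S3=15 blocked=[1]
Op 10: conn=21 S1=-14 S2=17 S3=15 blocked=[1]
Op 11: conn=21 S1=-14 S2=39 S3=15 blocked=[1]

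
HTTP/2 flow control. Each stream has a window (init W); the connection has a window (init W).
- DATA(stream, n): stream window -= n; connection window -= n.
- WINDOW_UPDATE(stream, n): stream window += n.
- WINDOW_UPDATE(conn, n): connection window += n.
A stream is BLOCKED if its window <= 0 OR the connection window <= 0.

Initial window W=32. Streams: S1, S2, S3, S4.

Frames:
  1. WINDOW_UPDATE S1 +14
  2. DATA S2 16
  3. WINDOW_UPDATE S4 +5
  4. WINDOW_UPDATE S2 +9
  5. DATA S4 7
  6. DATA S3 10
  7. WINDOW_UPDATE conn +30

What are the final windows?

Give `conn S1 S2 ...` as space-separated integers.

Answer: 29 46 25 22 30

Derivation:
Op 1: conn=32 S1=46 S2=32 S3=32 S4=32 blocked=[]
Op 2: conn=16 S1=46 S2=16 S3=32 S4=32 blocked=[]
Op 3: conn=16 S1=46 S2=16 S3=32 S4=37 blocked=[]
Op 4: conn=16 S1=46 S2=25 S3=32 S4=37 blocked=[]
Op 5: conn=9 S1=46 S2=25 S3=32 S4=30 blocked=[]
Op 6: conn=-1 S1=46 S2=25 S3=22 S4=30 blocked=[1, 2, 3, 4]
Op 7: conn=29 S1=46 S2=25 S3=22 S4=30 blocked=[]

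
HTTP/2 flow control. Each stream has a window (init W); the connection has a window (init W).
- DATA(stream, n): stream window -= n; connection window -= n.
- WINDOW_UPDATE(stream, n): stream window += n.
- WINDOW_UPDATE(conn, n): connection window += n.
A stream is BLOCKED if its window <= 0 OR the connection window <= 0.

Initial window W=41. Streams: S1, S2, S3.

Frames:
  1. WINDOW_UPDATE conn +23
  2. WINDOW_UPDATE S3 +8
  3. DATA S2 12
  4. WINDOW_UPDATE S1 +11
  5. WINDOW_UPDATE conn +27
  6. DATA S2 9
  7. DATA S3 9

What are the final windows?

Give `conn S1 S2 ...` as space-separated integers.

Answer: 61 52 20 40

Derivation:
Op 1: conn=64 S1=41 S2=41 S3=41 blocked=[]
Op 2: conn=64 S1=41 S2=41 S3=49 blocked=[]
Op 3: conn=52 S1=41 S2=29 S3=49 blocked=[]
Op 4: conn=52 S1=52 S2=29 S3=49 blocked=[]
Op 5: conn=79 S1=52 S2=29 S3=49 blocked=[]
Op 6: conn=70 S1=52 S2=20 S3=49 blocked=[]
Op 7: conn=61 S1=52 S2=20 S3=40 blocked=[]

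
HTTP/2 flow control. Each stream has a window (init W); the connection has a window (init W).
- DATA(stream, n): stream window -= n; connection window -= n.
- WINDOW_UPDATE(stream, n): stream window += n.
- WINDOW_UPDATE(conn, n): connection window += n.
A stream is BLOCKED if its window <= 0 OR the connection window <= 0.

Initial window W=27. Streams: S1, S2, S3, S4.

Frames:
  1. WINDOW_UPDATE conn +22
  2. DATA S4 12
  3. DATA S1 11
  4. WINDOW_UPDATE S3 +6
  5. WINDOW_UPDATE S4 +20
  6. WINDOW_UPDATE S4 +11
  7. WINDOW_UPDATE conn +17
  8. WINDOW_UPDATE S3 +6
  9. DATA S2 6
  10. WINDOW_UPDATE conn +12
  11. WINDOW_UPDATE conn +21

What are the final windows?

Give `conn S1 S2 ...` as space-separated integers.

Op 1: conn=49 S1=27 S2=27 S3=27 S4=27 blocked=[]
Op 2: conn=37 S1=27 S2=27 S3=27 S4=15 blocked=[]
Op 3: conn=26 S1=16 S2=27 S3=27 S4=15 blocked=[]
Op 4: conn=26 S1=16 S2=27 S3=33 S4=15 blocked=[]
Op 5: conn=26 S1=16 S2=27 S3=33 S4=35 blocked=[]
Op 6: conn=26 S1=16 S2=27 S3=33 S4=46 blocked=[]
Op 7: conn=43 S1=16 S2=27 S3=33 S4=46 blocked=[]
Op 8: conn=43 S1=16 S2=27 S3=39 S4=46 blocked=[]
Op 9: conn=37 S1=16 S2=21 S3=39 S4=46 blocked=[]
Op 10: conn=49 S1=16 S2=21 S3=39 S4=46 blocked=[]
Op 11: conn=70 S1=16 S2=21 S3=39 S4=46 blocked=[]

Answer: 70 16 21 39 46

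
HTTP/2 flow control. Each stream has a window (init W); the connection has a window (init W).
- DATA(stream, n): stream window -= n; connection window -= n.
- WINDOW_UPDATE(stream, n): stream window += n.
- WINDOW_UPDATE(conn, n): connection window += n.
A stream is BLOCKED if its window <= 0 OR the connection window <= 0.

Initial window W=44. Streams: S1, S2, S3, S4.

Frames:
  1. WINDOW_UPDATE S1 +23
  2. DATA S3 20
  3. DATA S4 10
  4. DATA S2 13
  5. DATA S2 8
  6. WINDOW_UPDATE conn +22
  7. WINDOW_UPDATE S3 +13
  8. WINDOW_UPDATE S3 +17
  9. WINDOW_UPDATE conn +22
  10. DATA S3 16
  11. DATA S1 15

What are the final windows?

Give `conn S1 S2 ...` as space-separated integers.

Answer: 6 52 23 38 34

Derivation:
Op 1: conn=44 S1=67 S2=44 S3=44 S4=44 blocked=[]
Op 2: conn=24 S1=67 S2=44 S3=24 S4=44 blocked=[]
Op 3: conn=14 S1=67 S2=44 S3=24 S4=34 blocked=[]
Op 4: conn=1 S1=67 S2=31 S3=24 S4=34 blocked=[]
Op 5: conn=-7 S1=67 S2=23 S3=24 S4=34 blocked=[1, 2, 3, 4]
Op 6: conn=15 S1=67 S2=23 S3=24 S4=34 blocked=[]
Op 7: conn=15 S1=67 S2=23 S3=37 S4=34 blocked=[]
Op 8: conn=15 S1=67 S2=23 S3=54 S4=34 blocked=[]
Op 9: conn=37 S1=67 S2=23 S3=54 S4=34 blocked=[]
Op 10: conn=21 S1=67 S2=23 S3=38 S4=34 blocked=[]
Op 11: conn=6 S1=52 S2=23 S3=38 S4=34 blocked=[]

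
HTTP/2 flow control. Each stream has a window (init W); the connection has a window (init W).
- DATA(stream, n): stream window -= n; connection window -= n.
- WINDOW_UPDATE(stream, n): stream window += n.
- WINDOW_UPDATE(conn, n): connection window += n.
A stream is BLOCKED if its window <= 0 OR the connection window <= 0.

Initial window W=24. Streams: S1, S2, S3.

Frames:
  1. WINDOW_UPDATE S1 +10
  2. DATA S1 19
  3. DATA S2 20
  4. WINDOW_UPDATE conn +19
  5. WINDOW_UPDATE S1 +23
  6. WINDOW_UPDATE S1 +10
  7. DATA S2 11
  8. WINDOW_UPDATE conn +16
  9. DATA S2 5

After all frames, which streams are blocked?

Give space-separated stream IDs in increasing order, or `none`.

Op 1: conn=24 S1=34 S2=24 S3=24 blocked=[]
Op 2: conn=5 S1=15 S2=24 S3=24 blocked=[]
Op 3: conn=-15 S1=15 S2=4 S3=24 blocked=[1, 2, 3]
Op 4: conn=4 S1=15 S2=4 S3=24 blocked=[]
Op 5: conn=4 S1=38 S2=4 S3=24 blocked=[]
Op 6: conn=4 S1=48 S2=4 S3=24 blocked=[]
Op 7: conn=-7 S1=48 S2=-7 S3=24 blocked=[1, 2, 3]
Op 8: conn=9 S1=48 S2=-7 S3=24 blocked=[2]
Op 9: conn=4 S1=48 S2=-12 S3=24 blocked=[2]

Answer: S2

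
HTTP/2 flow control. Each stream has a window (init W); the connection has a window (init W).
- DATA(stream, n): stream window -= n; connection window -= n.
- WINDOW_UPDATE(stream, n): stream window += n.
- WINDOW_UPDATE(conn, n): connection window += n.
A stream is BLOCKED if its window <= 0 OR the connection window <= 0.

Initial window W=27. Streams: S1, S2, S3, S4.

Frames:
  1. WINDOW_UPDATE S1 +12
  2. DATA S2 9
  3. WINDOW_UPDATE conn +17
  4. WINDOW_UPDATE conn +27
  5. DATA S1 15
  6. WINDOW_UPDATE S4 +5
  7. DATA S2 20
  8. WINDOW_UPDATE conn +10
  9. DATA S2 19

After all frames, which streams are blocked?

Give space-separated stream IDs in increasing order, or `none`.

Op 1: conn=27 S1=39 S2=27 S3=27 S4=27 blocked=[]
Op 2: conn=18 S1=39 S2=18 S3=27 S4=27 blocked=[]
Op 3: conn=35 S1=39 S2=18 S3=27 S4=27 blocked=[]
Op 4: conn=62 S1=39 S2=18 S3=27 S4=27 blocked=[]
Op 5: conn=47 S1=24 S2=18 S3=27 S4=27 blocked=[]
Op 6: conn=47 S1=24 S2=18 S3=27 S4=32 blocked=[]
Op 7: conn=27 S1=24 S2=-2 S3=27 S4=32 blocked=[2]
Op 8: conn=37 S1=24 S2=-2 S3=27 S4=32 blocked=[2]
Op 9: conn=18 S1=24 S2=-21 S3=27 S4=32 blocked=[2]

Answer: S2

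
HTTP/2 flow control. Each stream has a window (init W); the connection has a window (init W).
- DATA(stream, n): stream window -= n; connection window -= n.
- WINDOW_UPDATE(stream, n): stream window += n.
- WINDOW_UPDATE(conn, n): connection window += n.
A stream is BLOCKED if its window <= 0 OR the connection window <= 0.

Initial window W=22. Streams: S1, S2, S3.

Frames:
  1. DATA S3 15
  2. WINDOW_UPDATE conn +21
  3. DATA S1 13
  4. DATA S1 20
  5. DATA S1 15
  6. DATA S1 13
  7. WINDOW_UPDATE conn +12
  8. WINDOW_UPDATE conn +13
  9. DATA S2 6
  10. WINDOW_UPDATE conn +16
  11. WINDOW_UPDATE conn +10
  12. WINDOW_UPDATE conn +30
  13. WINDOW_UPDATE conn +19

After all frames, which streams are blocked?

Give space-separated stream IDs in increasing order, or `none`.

Op 1: conn=7 S1=22 S2=22 S3=7 blocked=[]
Op 2: conn=28 S1=22 S2=22 S3=7 blocked=[]
Op 3: conn=15 S1=9 S2=22 S3=7 blocked=[]
Op 4: conn=-5 S1=-11 S2=22 S3=7 blocked=[1, 2, 3]
Op 5: conn=-20 S1=-26 S2=22 S3=7 blocked=[1, 2, 3]
Op 6: conn=-33 S1=-39 S2=22 S3=7 blocked=[1, 2, 3]
Op 7: conn=-21 S1=-39 S2=22 S3=7 blocked=[1, 2, 3]
Op 8: conn=-8 S1=-39 S2=22 S3=7 blocked=[1, 2, 3]
Op 9: conn=-14 S1=-39 S2=16 S3=7 blocked=[1, 2, 3]
Op 10: conn=2 S1=-39 S2=16 S3=7 blocked=[1]
Op 11: conn=12 S1=-39 S2=16 S3=7 blocked=[1]
Op 12: conn=42 S1=-39 S2=16 S3=7 blocked=[1]
Op 13: conn=61 S1=-39 S2=16 S3=7 blocked=[1]

Answer: S1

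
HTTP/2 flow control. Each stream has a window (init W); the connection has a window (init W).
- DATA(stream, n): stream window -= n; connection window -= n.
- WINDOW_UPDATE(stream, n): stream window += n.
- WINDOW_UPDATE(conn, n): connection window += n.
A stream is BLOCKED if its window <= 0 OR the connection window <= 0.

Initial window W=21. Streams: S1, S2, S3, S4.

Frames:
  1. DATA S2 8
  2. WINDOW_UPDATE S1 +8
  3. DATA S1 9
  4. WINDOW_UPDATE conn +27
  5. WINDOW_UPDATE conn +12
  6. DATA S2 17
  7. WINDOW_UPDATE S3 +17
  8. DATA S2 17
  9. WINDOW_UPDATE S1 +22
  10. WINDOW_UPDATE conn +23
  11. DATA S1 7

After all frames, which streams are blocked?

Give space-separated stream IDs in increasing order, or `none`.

Op 1: conn=13 S1=21 S2=13 S3=21 S4=21 blocked=[]
Op 2: conn=13 S1=29 S2=13 S3=21 S4=21 blocked=[]
Op 3: conn=4 S1=20 S2=13 S3=21 S4=21 blocked=[]
Op 4: conn=31 S1=20 S2=13 S3=21 S4=21 blocked=[]
Op 5: conn=43 S1=20 S2=13 S3=21 S4=21 blocked=[]
Op 6: conn=26 S1=20 S2=-4 S3=21 S4=21 blocked=[2]
Op 7: conn=26 S1=20 S2=-4 S3=38 S4=21 blocked=[2]
Op 8: conn=9 S1=20 S2=-21 S3=38 S4=21 blocked=[2]
Op 9: conn=9 S1=42 S2=-21 S3=38 S4=21 blocked=[2]
Op 10: conn=32 S1=42 S2=-21 S3=38 S4=21 blocked=[2]
Op 11: conn=25 S1=35 S2=-21 S3=38 S4=21 blocked=[2]

Answer: S2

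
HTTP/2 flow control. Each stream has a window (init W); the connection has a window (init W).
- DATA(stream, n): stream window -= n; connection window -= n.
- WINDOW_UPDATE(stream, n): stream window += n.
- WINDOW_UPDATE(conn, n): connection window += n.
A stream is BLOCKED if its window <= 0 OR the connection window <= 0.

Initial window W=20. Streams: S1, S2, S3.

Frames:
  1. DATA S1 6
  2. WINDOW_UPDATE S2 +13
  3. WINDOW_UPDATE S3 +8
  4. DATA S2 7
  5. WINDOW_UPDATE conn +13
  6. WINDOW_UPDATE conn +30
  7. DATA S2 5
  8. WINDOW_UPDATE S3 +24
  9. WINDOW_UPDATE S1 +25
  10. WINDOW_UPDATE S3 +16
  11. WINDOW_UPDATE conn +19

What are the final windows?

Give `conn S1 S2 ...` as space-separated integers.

Op 1: conn=14 S1=14 S2=20 S3=20 blocked=[]
Op 2: conn=14 S1=14 S2=33 S3=20 blocked=[]
Op 3: conn=14 S1=14 S2=33 S3=28 blocked=[]
Op 4: conn=7 S1=14 S2=26 S3=28 blocked=[]
Op 5: conn=20 S1=14 S2=26 S3=28 blocked=[]
Op 6: conn=50 S1=14 S2=26 S3=28 blocked=[]
Op 7: conn=45 S1=14 S2=21 S3=28 blocked=[]
Op 8: conn=45 S1=14 S2=21 S3=52 blocked=[]
Op 9: conn=45 S1=39 S2=21 S3=52 blocked=[]
Op 10: conn=45 S1=39 S2=21 S3=68 blocked=[]
Op 11: conn=64 S1=39 S2=21 S3=68 blocked=[]

Answer: 64 39 21 68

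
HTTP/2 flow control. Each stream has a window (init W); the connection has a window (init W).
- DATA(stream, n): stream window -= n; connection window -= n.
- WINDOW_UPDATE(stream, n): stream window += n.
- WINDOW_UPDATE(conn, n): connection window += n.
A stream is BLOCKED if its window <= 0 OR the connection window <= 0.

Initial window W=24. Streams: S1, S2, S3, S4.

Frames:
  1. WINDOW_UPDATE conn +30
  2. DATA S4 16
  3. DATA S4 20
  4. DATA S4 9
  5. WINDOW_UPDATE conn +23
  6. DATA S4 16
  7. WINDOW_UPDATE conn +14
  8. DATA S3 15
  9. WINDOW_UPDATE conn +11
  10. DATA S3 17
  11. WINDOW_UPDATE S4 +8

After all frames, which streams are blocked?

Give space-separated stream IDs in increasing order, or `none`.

Op 1: conn=54 S1=24 S2=24 S3=24 S4=24 blocked=[]
Op 2: conn=38 S1=24 S2=24 S3=24 S4=8 blocked=[]
Op 3: conn=18 S1=24 S2=24 S3=24 S4=-12 blocked=[4]
Op 4: conn=9 S1=24 S2=24 S3=24 S4=-21 blocked=[4]
Op 5: conn=32 S1=24 S2=24 S3=24 S4=-21 blocked=[4]
Op 6: conn=16 S1=24 S2=24 S3=24 S4=-37 blocked=[4]
Op 7: conn=30 S1=24 S2=24 S3=24 S4=-37 blocked=[4]
Op 8: conn=15 S1=24 S2=24 S3=9 S4=-37 blocked=[4]
Op 9: conn=26 S1=24 S2=24 S3=9 S4=-37 blocked=[4]
Op 10: conn=9 S1=24 S2=24 S3=-8 S4=-37 blocked=[3, 4]
Op 11: conn=9 S1=24 S2=24 S3=-8 S4=-29 blocked=[3, 4]

Answer: S3 S4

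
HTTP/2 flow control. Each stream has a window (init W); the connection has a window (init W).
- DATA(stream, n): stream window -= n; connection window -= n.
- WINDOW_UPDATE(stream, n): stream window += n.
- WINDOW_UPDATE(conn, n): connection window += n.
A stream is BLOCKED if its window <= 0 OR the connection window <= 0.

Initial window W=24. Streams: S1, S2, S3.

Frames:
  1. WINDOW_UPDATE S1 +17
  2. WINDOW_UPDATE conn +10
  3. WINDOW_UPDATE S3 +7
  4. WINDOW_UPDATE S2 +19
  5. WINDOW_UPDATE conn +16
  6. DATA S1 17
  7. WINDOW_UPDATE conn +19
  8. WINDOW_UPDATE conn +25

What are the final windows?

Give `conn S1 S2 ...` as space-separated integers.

Op 1: conn=24 S1=41 S2=24 S3=24 blocked=[]
Op 2: conn=34 S1=41 S2=24 S3=24 blocked=[]
Op 3: conn=34 S1=41 S2=24 S3=31 blocked=[]
Op 4: conn=34 S1=41 S2=43 S3=31 blocked=[]
Op 5: conn=50 S1=41 S2=43 S3=31 blocked=[]
Op 6: conn=33 S1=24 S2=43 S3=31 blocked=[]
Op 7: conn=52 S1=24 S2=43 S3=31 blocked=[]
Op 8: conn=77 S1=24 S2=43 S3=31 blocked=[]

Answer: 77 24 43 31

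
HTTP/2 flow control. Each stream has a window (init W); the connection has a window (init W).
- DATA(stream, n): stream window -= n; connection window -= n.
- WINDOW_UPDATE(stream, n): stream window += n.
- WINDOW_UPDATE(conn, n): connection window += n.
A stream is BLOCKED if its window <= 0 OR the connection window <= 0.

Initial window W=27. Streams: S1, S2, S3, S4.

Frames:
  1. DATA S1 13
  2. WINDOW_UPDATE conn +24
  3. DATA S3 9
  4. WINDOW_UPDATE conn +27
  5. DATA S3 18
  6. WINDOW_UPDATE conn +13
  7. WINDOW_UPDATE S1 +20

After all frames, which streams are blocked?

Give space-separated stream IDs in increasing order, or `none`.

Op 1: conn=14 S1=14 S2=27 S3=27 S4=27 blocked=[]
Op 2: conn=38 S1=14 S2=27 S3=27 S4=27 blocked=[]
Op 3: conn=29 S1=14 S2=27 S3=18 S4=27 blocked=[]
Op 4: conn=56 S1=14 S2=27 S3=18 S4=27 blocked=[]
Op 5: conn=38 S1=14 S2=27 S3=0 S4=27 blocked=[3]
Op 6: conn=51 S1=14 S2=27 S3=0 S4=27 blocked=[3]
Op 7: conn=51 S1=34 S2=27 S3=0 S4=27 blocked=[3]

Answer: S3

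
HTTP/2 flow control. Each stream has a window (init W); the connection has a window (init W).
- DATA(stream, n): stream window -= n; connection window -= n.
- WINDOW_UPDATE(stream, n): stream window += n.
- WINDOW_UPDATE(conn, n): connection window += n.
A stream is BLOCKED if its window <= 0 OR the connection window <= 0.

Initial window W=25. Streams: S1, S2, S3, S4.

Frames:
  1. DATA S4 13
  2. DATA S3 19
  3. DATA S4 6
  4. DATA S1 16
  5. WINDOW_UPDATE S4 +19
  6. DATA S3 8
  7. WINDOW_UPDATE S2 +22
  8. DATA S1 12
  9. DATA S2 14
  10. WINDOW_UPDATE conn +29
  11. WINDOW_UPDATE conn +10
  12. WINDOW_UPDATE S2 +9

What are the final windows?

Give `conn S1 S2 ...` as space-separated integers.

Answer: -24 -3 42 -2 25

Derivation:
Op 1: conn=12 S1=25 S2=25 S3=25 S4=12 blocked=[]
Op 2: conn=-7 S1=25 S2=25 S3=6 S4=12 blocked=[1, 2, 3, 4]
Op 3: conn=-13 S1=25 S2=25 S3=6 S4=6 blocked=[1, 2, 3, 4]
Op 4: conn=-29 S1=9 S2=25 S3=6 S4=6 blocked=[1, 2, 3, 4]
Op 5: conn=-29 S1=9 S2=25 S3=6 S4=25 blocked=[1, 2, 3, 4]
Op 6: conn=-37 S1=9 S2=25 S3=-2 S4=25 blocked=[1, 2, 3, 4]
Op 7: conn=-37 S1=9 S2=47 S3=-2 S4=25 blocked=[1, 2, 3, 4]
Op 8: conn=-49 S1=-3 S2=47 S3=-2 S4=25 blocked=[1, 2, 3, 4]
Op 9: conn=-63 S1=-3 S2=33 S3=-2 S4=25 blocked=[1, 2, 3, 4]
Op 10: conn=-34 S1=-3 S2=33 S3=-2 S4=25 blocked=[1, 2, 3, 4]
Op 11: conn=-24 S1=-3 S2=33 S3=-2 S4=25 blocked=[1, 2, 3, 4]
Op 12: conn=-24 S1=-3 S2=42 S3=-2 S4=25 blocked=[1, 2, 3, 4]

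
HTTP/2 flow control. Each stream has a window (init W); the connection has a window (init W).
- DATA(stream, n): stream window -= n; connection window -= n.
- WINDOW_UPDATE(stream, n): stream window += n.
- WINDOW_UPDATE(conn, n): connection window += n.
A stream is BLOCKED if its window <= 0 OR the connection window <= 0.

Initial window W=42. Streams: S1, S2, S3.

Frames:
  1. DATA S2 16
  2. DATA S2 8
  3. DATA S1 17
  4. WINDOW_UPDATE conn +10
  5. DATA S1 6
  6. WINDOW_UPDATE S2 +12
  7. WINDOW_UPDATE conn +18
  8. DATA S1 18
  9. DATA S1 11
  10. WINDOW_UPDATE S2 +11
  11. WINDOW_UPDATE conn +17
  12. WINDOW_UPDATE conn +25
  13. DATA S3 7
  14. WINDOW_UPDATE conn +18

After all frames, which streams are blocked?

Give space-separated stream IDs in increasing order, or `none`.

Op 1: conn=26 S1=42 S2=26 S3=42 blocked=[]
Op 2: conn=18 S1=42 S2=18 S3=42 blocked=[]
Op 3: conn=1 S1=25 S2=18 S3=42 blocked=[]
Op 4: conn=11 S1=25 S2=18 S3=42 blocked=[]
Op 5: conn=5 S1=19 S2=18 S3=42 blocked=[]
Op 6: conn=5 S1=19 S2=30 S3=42 blocked=[]
Op 7: conn=23 S1=19 S2=30 S3=42 blocked=[]
Op 8: conn=5 S1=1 S2=30 S3=42 blocked=[]
Op 9: conn=-6 S1=-10 S2=30 S3=42 blocked=[1, 2, 3]
Op 10: conn=-6 S1=-10 S2=41 S3=42 blocked=[1, 2, 3]
Op 11: conn=11 S1=-10 S2=41 S3=42 blocked=[1]
Op 12: conn=36 S1=-10 S2=41 S3=42 blocked=[1]
Op 13: conn=29 S1=-10 S2=41 S3=35 blocked=[1]
Op 14: conn=47 S1=-10 S2=41 S3=35 blocked=[1]

Answer: S1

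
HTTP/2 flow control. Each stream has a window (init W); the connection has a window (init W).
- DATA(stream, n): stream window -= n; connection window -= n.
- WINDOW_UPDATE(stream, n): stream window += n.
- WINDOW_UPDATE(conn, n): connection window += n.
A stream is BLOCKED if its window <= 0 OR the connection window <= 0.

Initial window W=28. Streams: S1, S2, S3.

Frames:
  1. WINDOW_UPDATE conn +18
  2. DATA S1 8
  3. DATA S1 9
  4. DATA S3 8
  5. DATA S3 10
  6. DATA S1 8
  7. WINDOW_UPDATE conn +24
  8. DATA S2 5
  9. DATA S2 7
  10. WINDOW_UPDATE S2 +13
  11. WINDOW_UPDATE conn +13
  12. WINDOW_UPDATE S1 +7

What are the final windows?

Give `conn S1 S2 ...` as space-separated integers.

Op 1: conn=46 S1=28 S2=28 S3=28 blocked=[]
Op 2: conn=38 S1=20 S2=28 S3=28 blocked=[]
Op 3: conn=29 S1=11 S2=28 S3=28 blocked=[]
Op 4: conn=21 S1=11 S2=28 S3=20 blocked=[]
Op 5: conn=11 S1=11 S2=28 S3=10 blocked=[]
Op 6: conn=3 S1=3 S2=28 S3=10 blocked=[]
Op 7: conn=27 S1=3 S2=28 S3=10 blocked=[]
Op 8: conn=22 S1=3 S2=23 S3=10 blocked=[]
Op 9: conn=15 S1=3 S2=16 S3=10 blocked=[]
Op 10: conn=15 S1=3 S2=29 S3=10 blocked=[]
Op 11: conn=28 S1=3 S2=29 S3=10 blocked=[]
Op 12: conn=28 S1=10 S2=29 S3=10 blocked=[]

Answer: 28 10 29 10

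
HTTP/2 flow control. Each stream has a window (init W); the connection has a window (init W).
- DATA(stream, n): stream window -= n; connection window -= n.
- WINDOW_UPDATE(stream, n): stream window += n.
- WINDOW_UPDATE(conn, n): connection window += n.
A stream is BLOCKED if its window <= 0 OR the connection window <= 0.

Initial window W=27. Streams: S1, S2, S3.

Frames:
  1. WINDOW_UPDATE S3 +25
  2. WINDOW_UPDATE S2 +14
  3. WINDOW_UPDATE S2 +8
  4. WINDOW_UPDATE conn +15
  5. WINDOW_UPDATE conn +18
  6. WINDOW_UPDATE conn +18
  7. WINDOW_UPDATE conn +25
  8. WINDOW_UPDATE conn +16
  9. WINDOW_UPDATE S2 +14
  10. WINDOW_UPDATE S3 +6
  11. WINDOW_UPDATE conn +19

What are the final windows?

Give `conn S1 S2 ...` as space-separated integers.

Op 1: conn=27 S1=27 S2=27 S3=52 blocked=[]
Op 2: conn=27 S1=27 S2=41 S3=52 blocked=[]
Op 3: conn=27 S1=27 S2=49 S3=52 blocked=[]
Op 4: conn=42 S1=27 S2=49 S3=52 blocked=[]
Op 5: conn=60 S1=27 S2=49 S3=52 blocked=[]
Op 6: conn=78 S1=27 S2=49 S3=52 blocked=[]
Op 7: conn=103 S1=27 S2=49 S3=52 blocked=[]
Op 8: conn=119 S1=27 S2=49 S3=52 blocked=[]
Op 9: conn=119 S1=27 S2=63 S3=52 blocked=[]
Op 10: conn=119 S1=27 S2=63 S3=58 blocked=[]
Op 11: conn=138 S1=27 S2=63 S3=58 blocked=[]

Answer: 138 27 63 58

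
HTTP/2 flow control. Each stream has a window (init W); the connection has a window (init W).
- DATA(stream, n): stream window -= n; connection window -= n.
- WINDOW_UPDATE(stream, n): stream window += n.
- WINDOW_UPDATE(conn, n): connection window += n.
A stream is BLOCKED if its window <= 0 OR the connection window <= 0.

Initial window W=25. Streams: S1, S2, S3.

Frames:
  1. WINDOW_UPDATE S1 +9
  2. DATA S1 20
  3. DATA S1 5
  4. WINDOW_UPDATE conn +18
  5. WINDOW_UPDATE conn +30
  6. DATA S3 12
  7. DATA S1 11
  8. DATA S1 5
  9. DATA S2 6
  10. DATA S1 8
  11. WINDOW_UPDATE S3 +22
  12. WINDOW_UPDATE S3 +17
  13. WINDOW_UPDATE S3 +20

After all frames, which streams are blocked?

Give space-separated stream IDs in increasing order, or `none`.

Answer: S1

Derivation:
Op 1: conn=25 S1=34 S2=25 S3=25 blocked=[]
Op 2: conn=5 S1=14 S2=25 S3=25 blocked=[]
Op 3: conn=0 S1=9 S2=25 S3=25 blocked=[1, 2, 3]
Op 4: conn=18 S1=9 S2=25 S3=25 blocked=[]
Op 5: conn=48 S1=9 S2=25 S3=25 blocked=[]
Op 6: conn=36 S1=9 S2=25 S3=13 blocked=[]
Op 7: conn=25 S1=-2 S2=25 S3=13 blocked=[1]
Op 8: conn=20 S1=-7 S2=25 S3=13 blocked=[1]
Op 9: conn=14 S1=-7 S2=19 S3=13 blocked=[1]
Op 10: conn=6 S1=-15 S2=19 S3=13 blocked=[1]
Op 11: conn=6 S1=-15 S2=19 S3=35 blocked=[1]
Op 12: conn=6 S1=-15 S2=19 S3=52 blocked=[1]
Op 13: conn=6 S1=-15 S2=19 S3=72 blocked=[1]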